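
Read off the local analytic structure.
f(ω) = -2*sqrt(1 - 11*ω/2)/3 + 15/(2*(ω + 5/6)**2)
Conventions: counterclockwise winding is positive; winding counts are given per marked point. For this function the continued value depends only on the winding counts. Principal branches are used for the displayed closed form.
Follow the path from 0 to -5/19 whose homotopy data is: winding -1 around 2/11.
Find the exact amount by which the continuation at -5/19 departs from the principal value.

Continued minus principal equals (2/57)*sqrt(3534).

The rational part is single-valued and drops out of the difference; each branch term changes only by its own monodromy.
(-2/3)*sqrt(1 - ω/(2/11)): winding -1 is odd, the square root flips sign, contributing -2*(-2/3)*sqrt(1 - (-5/19)/(2/11)) = -2*(-2/3)*sqrt(93/38) = (2/57)*sqrt(3534).
Summing the contributions at ω = -5/19 gives (2/57)*sqrt(3534).


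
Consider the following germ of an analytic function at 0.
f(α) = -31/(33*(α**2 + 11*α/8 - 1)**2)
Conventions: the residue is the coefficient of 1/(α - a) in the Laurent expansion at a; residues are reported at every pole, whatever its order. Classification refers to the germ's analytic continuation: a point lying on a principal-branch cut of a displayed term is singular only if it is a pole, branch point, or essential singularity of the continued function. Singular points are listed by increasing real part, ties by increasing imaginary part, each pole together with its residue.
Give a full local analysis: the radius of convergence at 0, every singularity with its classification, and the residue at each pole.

Radius of convergence at 0: -11/16 + (1/16)*sqrt(377).
At -11/16 - (1/16)*sqrt(377): a pole of order 2; residue -(31744/4690257)*sqrt(377).
At -11/16 + (1/16)*sqrt(377): a pole of order 2; residue (31744/4690257)*sqrt(377).

Denominator factor (α**2 + 11*α/8 - 1)^2: discriminant 377/64, real irrational roots -11/16 + (1/16)*sqrt(377) and -11/16 - (1/16)*sqrt(377); poles of order 2, moduli -11/16 + (1/16)*sqrt(377) and 11/16 + (1/16)*sqrt(377).
The radius of convergence is the smallest modulus among the singular points: -11/16 + (1/16)*sqrt(377).
The factor α**2 + 11*α/8 - 1 splits as (α - a)(α - a') with a = -11/16 - (1/16)*sqrt(377), a' = -11/16 + (1/16)*sqrt(377). At the order-2 pole a set g(α) = (α - a)^2*f(α) = [-31/33] / (α - a')^2.
Order-2 pole: residue = g'(a); g'(-11/16 - (1/16)*sqrt(377)) = -(31744/4690257)*sqrt(377), so the residue is -(31744/4690257)*sqrt(377).
The factor α**2 + 11*α/8 - 1 splits as (α - a)(α - a') with a = -11/16 + (1/16)*sqrt(377), a' = -11/16 - (1/16)*sqrt(377). At the order-2 pole a set g(α) = (α - a)^2*f(α) = [-31/33] / (α - a')^2.
Order-2 pole: residue = g'(a); g'(-11/16 + (1/16)*sqrt(377)) = (31744/4690257)*sqrt(377), so the residue is (31744/4690257)*sqrt(377).
List the singular points by increasing real part (a conjugate pair: the negative imaginary part first).


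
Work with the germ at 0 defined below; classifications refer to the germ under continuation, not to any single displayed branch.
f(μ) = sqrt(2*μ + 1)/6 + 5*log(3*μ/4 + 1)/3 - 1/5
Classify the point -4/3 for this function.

The term (5/3)*log(1 - μ/(-4/3)) has argument 1 - -4/3/(-4/3) = 0 at -4/3: a logarithmic (infinitely-sheeted) branch point; the remaining terms are analytic or single-valued there.

The point is a logarithmic branch point.


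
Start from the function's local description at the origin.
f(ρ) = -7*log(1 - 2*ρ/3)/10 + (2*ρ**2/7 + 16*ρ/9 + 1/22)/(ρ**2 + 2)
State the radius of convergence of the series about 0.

Denominator factor (ρ**2 + 2): discriminant -8, complex-conjugate roots (sqrt(2))*i and -(sqrt(2))*i; poles of order 1, moduli sqrt(2) and sqrt(2).
Branch term (-7/10)*log(1 - ρ/(3/2)): its argument vanishes at ρ = 3/2, a logarithmic branch point, modulus 3/2.
The radius of convergence is the smallest modulus among the singular points: sqrt(2).

The radius of convergence is sqrt(2).


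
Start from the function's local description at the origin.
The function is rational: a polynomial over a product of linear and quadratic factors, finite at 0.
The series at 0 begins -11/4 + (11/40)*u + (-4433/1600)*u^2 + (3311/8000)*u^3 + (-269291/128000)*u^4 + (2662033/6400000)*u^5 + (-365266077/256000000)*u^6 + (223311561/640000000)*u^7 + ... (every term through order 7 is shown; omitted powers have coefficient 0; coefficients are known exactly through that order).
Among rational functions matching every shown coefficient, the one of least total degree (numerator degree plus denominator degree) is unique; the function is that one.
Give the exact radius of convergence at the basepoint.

No rational of total degree below 4 reproduces all 8 coefficients; solving the [0/4] Pade equations on them gives f(u) = -11/(u**2 - u/10 - 2)**2, whose expansion matches every shown term.
Denominator factor (u**2 - u/10 - 2)^2: discriminant 801/100, real irrational roots 1/20 + (3/20)*sqrt(89) and 1/20 - (3/20)*sqrt(89); poles of order 2, moduli 1/20 + (3/20)*sqrt(89) and -1/20 + (3/20)*sqrt(89).
The radius of convergence is the smallest modulus among the singular points: -1/20 + (3/20)*sqrt(89).

The radius of convergence is -1/20 + (3/20)*sqrt(89).


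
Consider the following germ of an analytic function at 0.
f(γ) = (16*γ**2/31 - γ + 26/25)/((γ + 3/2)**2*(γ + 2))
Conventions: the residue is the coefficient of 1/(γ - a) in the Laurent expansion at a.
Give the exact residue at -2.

The residue is 15824/775.

At the order-1 pole -2 set g(γ) = (γ - (-2))*f(γ) = (16*γ**2/31 - γ + 26/25)/(γ + 3/2)**2.
Simple pole: residue = g(a) at a = -2, which is 15824/775.


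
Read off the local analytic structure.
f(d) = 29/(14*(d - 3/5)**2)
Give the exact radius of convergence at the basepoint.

The radius of convergence is 3/5.

Denominator factor (d - 3/5)^2: pole of order 2 at 3/5, modulus 3/5.
The radius of convergence is the smallest modulus among the singular points: 3/5.


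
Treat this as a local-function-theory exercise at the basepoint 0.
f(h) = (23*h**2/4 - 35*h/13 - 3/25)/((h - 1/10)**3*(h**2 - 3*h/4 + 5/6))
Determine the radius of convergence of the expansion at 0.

The radius of convergence is 1/10.

Denominator factor (h**2 - 3*h/4 + 5/6): discriminant -133/48, complex-conjugate roots (3/8) + ((1/24)*sqrt(399))*i and (3/8) - ((1/24)*sqrt(399))*i; poles of order 1, moduli (1/6)*sqrt(30) and (1/6)*sqrt(30).
Denominator factor (h - 1/10)^3: pole of order 3 at 1/10, modulus 1/10.
The radius of convergence is the smallest modulus among the singular points: 1/10.


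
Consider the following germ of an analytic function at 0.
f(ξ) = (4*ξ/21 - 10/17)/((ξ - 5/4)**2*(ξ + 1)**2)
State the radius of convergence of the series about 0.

The radius of convergence is 1.

Denominator factor (ξ + 1)^2: pole of order 2 at -1, modulus 1.
Denominator factor (ξ - 5/4)^2: pole of order 2 at 5/4, modulus 5/4.
The radius of convergence is the smallest modulus among the singular points: 1.


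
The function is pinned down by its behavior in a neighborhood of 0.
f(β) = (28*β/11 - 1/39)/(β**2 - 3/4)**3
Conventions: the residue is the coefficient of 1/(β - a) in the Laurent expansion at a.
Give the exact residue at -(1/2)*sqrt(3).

The residue is (2/351)*sqrt(3).

The factor β**2 - 3/4 splits as (β - a)(β - a') with a = -(1/2)*sqrt(3), a' = (1/2)*sqrt(3). At the order-3 pole a set g(β) = (β - a)^3*f(β) = [28*β/11 - 1/39] / (β - a')^3.
Order-3 pole: residue = g''(a)/2; g''(-(1/2)*sqrt(3)) = (4/351)*sqrt(3), so the residue is (2/351)*sqrt(3).


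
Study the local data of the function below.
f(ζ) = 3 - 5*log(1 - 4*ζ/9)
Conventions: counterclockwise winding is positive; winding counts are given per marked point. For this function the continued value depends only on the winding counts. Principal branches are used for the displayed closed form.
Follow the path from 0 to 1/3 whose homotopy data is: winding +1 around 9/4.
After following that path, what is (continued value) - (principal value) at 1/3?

The rational part is single-valued and drops out of the difference; each branch term changes only by its own monodromy.
(-5)*log(1 - ζ/(9/4)): each positive loop around 9/4 adds 2*pi*i to the log, so winding +1 contributes (-5)*(1)*2*pi*i = -(10)*pi*i.
Summing the contributions at ζ = 1/3 gives -(10)*pi*i.

Continued minus principal equals -(10)*pi*i.


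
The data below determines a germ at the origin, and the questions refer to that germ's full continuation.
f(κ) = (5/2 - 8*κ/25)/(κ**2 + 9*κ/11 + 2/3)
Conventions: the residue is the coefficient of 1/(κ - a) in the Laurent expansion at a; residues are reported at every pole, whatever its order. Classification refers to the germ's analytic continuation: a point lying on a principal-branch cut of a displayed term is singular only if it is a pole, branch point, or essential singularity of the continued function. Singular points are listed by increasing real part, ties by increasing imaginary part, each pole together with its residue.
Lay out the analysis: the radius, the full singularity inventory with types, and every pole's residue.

Radius of convergence at 0: (1/3)*sqrt(6).
At (-9/22) - ((5/66)*sqrt(87))*i: a pole of order 1; residue (-4/25) + ((1447/7250)*sqrt(87))*i.
At (-9/22) + ((5/66)*sqrt(87))*i: a pole of order 1; residue (-4/25) - ((1447/7250)*sqrt(87))*i.


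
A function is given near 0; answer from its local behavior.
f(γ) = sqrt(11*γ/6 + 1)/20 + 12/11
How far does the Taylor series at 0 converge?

Branch term (1/20)*sqrt(1 - γ/(-6/11)): its argument vanishes at γ = -6/11, a square-root branch point, modulus 6/11.
The radius of convergence is the smallest modulus among the singular points: 6/11.

The radius of convergence is 6/11.


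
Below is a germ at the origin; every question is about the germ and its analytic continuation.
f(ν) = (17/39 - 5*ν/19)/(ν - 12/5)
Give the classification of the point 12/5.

The point is a pole of order 1.

The denominator factor ν - 12/5 vanishes at 12/5 and appears to the power 1; the numerator there equals -145/741, nonzero, and no other factor vanishes.
Hence a pole whose order is the multiplicity, 1.


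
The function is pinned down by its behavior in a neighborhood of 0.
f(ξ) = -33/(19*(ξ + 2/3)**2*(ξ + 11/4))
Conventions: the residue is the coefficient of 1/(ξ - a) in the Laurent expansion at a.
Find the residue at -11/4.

At the order-1 pole -11/4 set g(ξ) = (ξ - (-11/4))*f(ξ) = -33/(19*(ξ + 2/3)**2).
Simple pole: residue = g(a) at a = -11/4, which is -4752/11875.

The residue is -4752/11875.


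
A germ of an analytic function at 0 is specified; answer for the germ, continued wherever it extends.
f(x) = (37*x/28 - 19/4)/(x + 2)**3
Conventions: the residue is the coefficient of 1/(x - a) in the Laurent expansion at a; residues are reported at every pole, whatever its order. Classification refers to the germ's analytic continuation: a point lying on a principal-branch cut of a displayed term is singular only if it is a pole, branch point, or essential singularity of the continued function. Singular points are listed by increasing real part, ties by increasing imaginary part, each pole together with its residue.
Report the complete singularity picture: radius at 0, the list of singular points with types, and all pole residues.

Denominator factor (x + 2)^3: pole of order 3 at -2, modulus 2.
The radius of convergence is the smallest modulus among the singular points: 2.
At the order-3 pole -2 set g(x) = (x - (-2))^3*f(x) = 37*x/28 - 19/4.
Order-3 pole: residue = g''(a)/2; g''(-2) = 0, so the residue is 0.

Radius of convergence at 0: 2.
At -2: a pole of order 3; residue 0.


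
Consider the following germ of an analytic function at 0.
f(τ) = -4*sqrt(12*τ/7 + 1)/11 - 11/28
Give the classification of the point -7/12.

The point is an algebraic (square-root) branch point.

The term (-4/11)*sqrt(1 - τ/(-7/12)) has argument 1 - -7/12/(-7/12) = 0 at -7/12: a square-root (algebraic, two-sheeted) branch point; the remaining terms are analytic or single-valued there.


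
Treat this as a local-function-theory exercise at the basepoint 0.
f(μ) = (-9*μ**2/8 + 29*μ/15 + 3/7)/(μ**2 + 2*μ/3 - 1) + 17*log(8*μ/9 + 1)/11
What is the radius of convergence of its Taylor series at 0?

Denominator factor (μ**2 + 2*μ/3 - 1): discriminant 40/9, real irrational roots -1/3 + (1/3)*sqrt(10) and -1/3 - (1/3)*sqrt(10); poles of order 1, moduli -1/3 + (1/3)*sqrt(10) and 1/3 + (1/3)*sqrt(10).
Branch term (17/11)*log(1 - μ/(-9/8)): its argument vanishes at μ = -9/8, a logarithmic branch point, modulus 9/8.
The radius of convergence is the smallest modulus among the singular points: -1/3 + (1/3)*sqrt(10).

The radius of convergence is -1/3 + (1/3)*sqrt(10).


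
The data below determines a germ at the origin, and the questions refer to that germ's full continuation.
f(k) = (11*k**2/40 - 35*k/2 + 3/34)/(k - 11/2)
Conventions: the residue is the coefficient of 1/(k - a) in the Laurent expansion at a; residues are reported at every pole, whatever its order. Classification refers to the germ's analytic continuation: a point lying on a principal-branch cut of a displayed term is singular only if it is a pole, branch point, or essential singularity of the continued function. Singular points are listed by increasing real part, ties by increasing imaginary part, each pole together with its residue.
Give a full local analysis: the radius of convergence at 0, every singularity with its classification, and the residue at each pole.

Denominator factor (k - 11/2): pole of order 1 at 11/2, modulus 11/2.
The radius of convergence is the smallest modulus among the singular points: 11/2.
At the order-1 pole 11/2 set g(k) = (k - (11/2))*f(k) = 11*k**2/40 - 35*k/2 + 3/34.
Simple pole: residue = g(a) at a = 11/2, which is -238933/2720.

Radius of convergence at 0: 11/2.
At 11/2: a pole of order 1; residue -238933/2720.


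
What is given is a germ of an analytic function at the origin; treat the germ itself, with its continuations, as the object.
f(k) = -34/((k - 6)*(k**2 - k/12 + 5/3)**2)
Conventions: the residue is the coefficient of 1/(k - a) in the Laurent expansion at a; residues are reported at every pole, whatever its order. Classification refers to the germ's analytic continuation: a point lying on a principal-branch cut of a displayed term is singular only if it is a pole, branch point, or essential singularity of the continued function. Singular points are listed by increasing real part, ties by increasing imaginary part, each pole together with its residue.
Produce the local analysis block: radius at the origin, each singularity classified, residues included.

Radius of convergence at 0: (1/3)*sqrt(15).
At (1/24) - ((1/24)*sqrt(959))*i: a pole of order 2; residue (612/49729) + ((1020699108/45734816449)*sqrt(959))*i.
At (1/24) + ((1/24)*sqrt(959))*i: a pole of order 2; residue (612/49729) - ((1020699108/45734816449)*sqrt(959))*i.
At 6: a pole of order 1; residue -1224/49729.


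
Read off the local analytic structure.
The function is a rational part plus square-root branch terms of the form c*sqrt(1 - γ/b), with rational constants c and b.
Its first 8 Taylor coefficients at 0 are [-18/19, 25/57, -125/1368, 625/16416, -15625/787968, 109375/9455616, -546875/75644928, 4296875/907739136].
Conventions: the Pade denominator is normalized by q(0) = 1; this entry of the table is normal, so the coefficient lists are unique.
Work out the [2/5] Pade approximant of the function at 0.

The Pade approximant has numerator coefficients [-18/19, -399955/1321089, 4195175/21137424]; denominator coefficients [1, 54410/69531, 376025/6674976, -184375/20024928, 1578125/1922393088, -14703125/23068717056].

Taylor coefficients needed (read off): a_0 = -18/19, a_1 = 25/57, a_2 = -125/1368, a_3 = 625/16416, a_4 = -15625/787968, a_5 = 109375/9455616, a_6 = -546875/75644928, a_7 = 4296875/907739136.
Write the denominator as Q(γ) = 1 + q1*γ + q2*γ^2 + q3*γ^3 + q4*γ^4 + q5*γ^5. Requiring Q*f - P = O(γ^8) with deg P <= 2 kills the coefficients of γ^3..γ^7 in Q*f:
  γ^3: a_3 + q1*a_2 + q2*a_1 + q3*a_0 = 0, i.e. 625/16416 + (-125/1368)*q1 + (25/57)*q2 + (-18/19)*q3 = 0.
  γ^4: a_4 + q1*a_3 + q2*a_2 + q3*a_1 + q4*a_0 = 0, i.e. -15625/787968 + (625/16416)*q1 + (-125/1368)*q2 + (25/57)*q3 + (-18/19)*q4 = 0.
  γ^5: a_5 + q1*a_4 + q2*a_3 + q3*a_2 + q4*a_1 + q5*a_0 = 0, i.e. 109375/9455616 + (-15625/787968)*q1 + (625/16416)*q2 + (-125/1368)*q3 + (25/57)*q4 + (-18/19)*q5 = 0.
  γ^6: a_6 + q1*a_5 + q2*a_4 + q3*a_3 + q4*a_2 + q5*a_1 = 0, i.e. -546875/75644928 + (109375/9455616)*q1 + (-15625/787968)*q2 + (625/16416)*q3 + (-125/1368)*q4 + (25/57)*q5 = 0.
  γ^7: a_7 + q1*a_6 + q2*a_5 + q3*a_4 + q4*a_3 + q5*a_2 = 0, i.e. 4296875/907739136 + (-546875/75644928)*q1 + (109375/9455616)*q2 + (-15625/787968)*q3 + (625/16416)*q4 + (-125/1368)*q5 = 0.
Solving this linear system: q1 = 54410/69531, q2 = 376025/6674976, q3 = -184375/20024928, q4 = 1578125/1922393088, q5 = -14703125/23068717056.
The numerator is Q*f truncated at degree 2: P0 = a_0 = -18/19; P1 = a_1 + q1*a_0 = -399955/1321089; P2 = a_2 + q1*a_1 + q2*a_0 = 4195175/21137424.


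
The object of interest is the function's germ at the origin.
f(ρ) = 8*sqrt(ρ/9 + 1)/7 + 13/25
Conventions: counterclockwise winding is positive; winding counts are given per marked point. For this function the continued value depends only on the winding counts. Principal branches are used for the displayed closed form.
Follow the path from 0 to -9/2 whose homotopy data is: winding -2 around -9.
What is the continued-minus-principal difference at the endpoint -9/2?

The rational part is single-valued and drops out of the difference; each branch term changes only by its own monodromy.
(8/7)*sqrt(1 - ρ/(-9)): winding -2 is even, the square root returns to the same sheet, contribution 0.
Summing the contributions at ρ = -9/2 gives 0.

Continued minus principal equals 0.


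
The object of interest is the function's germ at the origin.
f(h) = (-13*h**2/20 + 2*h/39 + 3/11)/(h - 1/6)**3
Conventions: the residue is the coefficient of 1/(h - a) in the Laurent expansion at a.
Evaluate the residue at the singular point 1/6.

At the order-3 pole 1/6 set g(h) = (h - (1/6))^3*f(h) = -13*h**2/20 + 2*h/39 + 3/11.
Order-3 pole: residue = g''(a)/2; g''(1/6) = -13/10, so the residue is -13/20.

The residue is -13/20.


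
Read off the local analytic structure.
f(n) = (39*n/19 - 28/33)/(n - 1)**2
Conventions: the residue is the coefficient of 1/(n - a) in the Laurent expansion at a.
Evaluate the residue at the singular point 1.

The residue is 39/19.

At the order-2 pole 1 set g(n) = (n - (1))^2*f(n) = 39*n/19 - 28/33.
Order-2 pole: residue = g'(a); g'(1) = 39/19, so the residue is 39/19.


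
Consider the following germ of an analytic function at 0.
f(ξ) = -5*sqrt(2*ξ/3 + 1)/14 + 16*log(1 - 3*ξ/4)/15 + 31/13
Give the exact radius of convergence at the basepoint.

Branch term (16/15)*log(1 - ξ/(4/3)): its argument vanishes at ξ = 4/3, a logarithmic branch point, modulus 4/3.
Branch term (-5/14)*sqrt(1 - ξ/(-3/2)): its argument vanishes at ξ = -3/2, a square-root branch point, modulus 3/2.
The radius of convergence is the smallest modulus among the singular points: 4/3.

The radius of convergence is 4/3.


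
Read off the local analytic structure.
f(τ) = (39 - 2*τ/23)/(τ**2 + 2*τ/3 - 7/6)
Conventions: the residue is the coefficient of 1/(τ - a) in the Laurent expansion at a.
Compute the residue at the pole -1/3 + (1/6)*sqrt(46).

The factor τ**2 + 2*τ/3 - 7/6 splits as (τ - a)(τ - a') with a = -1/3 + (1/6)*sqrt(46), a' = -1/3 - (1/6)*sqrt(46). At the order-1 pole a set g(τ) = (τ - a)*f(τ) = [39 - 2*τ/23] / (τ - a').
Simple pole: residue = g(a) at a = -1/3 + (1/6)*sqrt(46), which is -1/23 + (2693/1058)*sqrt(46).

The residue is -1/23 + (2693/1058)*sqrt(46).


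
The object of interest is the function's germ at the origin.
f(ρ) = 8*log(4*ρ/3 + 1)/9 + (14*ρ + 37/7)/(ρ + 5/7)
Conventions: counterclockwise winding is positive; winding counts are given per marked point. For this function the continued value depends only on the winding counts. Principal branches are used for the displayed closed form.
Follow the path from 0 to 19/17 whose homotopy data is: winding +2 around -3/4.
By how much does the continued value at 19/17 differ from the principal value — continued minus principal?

The rational part is single-valued and drops out of the difference; each branch term changes only by its own monodromy.
(8/9)*log(1 - ρ/(-3/4)): each positive loop around -3/4 adds 2*pi*i to the log, so winding +2 contributes (8/9)*(2)*2*pi*i = (32/9)*pi*i.
Summing the contributions at ρ = 19/17 gives (32/9)*pi*i.

Continued minus principal equals (32/9)*pi*i.


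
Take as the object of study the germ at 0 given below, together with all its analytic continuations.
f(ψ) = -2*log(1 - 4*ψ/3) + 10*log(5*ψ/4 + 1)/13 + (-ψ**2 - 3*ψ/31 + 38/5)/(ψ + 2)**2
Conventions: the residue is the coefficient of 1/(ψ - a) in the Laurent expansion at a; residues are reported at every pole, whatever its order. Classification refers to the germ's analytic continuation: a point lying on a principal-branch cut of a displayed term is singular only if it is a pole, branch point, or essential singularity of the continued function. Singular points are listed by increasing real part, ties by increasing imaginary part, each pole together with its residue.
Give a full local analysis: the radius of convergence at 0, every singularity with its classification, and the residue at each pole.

Radius of convergence at 0: 3/4.
At -2: a pole of order 2; residue 121/31.
At -4/5: a logarithmic branch point.
At 3/4: a logarithmic branch point.

Denominator factor (ψ + 2)^2: pole of order 2 at -2, modulus 2.
Branch term (-2)*log(1 - ψ/(3/4)): its argument vanishes at ψ = 3/4, a logarithmic branch point, modulus 3/4.
Branch term (10/13)*log(1 - ψ/(-4/5)): its argument vanishes at ψ = -4/5, a logarithmic branch point, modulus 4/5.
The radius of convergence is the smallest modulus among the singular points: 3/4.
The branch terms are analytic at -2 and contribute nothing to the residue; only the rational part matters.
At the order-2 pole -2 set g(ψ) = (ψ - (-2))^2*(rational part) = -ψ**2 - 3*ψ/31 + 38/5.
Order-2 pole: residue = g'(a); g'(-2) = 121/31, so the residue is 121/31.
List the singular points by increasing real part (a conjugate pair: the negative imaginary part first).


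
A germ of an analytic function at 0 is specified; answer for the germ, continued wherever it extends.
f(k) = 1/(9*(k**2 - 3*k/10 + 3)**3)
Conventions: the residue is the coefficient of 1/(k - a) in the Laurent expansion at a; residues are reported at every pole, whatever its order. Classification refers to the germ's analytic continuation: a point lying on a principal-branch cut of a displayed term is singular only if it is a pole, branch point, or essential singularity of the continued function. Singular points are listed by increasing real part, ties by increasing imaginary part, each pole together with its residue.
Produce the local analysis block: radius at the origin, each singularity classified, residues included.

Radius of convergence at 0: sqrt(3).
At (3/20) - ((1/20)*sqrt(1191))*i: a pole of order 3; residue ((200000/5068232613)*sqrt(1191))*i.
At (3/20) + ((1/20)*sqrt(1191))*i: a pole of order 3; residue -((200000/5068232613)*sqrt(1191))*i.


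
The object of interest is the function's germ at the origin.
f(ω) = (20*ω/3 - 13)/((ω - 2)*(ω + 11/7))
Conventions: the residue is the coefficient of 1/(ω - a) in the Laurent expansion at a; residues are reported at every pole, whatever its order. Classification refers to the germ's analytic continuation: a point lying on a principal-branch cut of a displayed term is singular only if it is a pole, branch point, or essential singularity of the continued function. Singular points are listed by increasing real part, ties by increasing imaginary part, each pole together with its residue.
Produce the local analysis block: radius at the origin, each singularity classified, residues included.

Radius of convergence at 0: 11/7.
At -11/7: a pole of order 1; residue 493/75.
At 2: a pole of order 1; residue 7/75.

Denominator factor (ω - 2): pole of order 1 at 2, modulus 2.
Denominator factor (ω + 11/7): pole of order 1 at -11/7, modulus 11/7.
The radius of convergence is the smallest modulus among the singular points: 11/7.
At the order-1 pole -11/7 set g(ω) = (ω - (-11/7))*f(ω) = (20*ω/3 - 13)/(ω - 2).
Simple pole: residue = g(a) at a = -11/7, which is 493/75.
At the order-1 pole 2 set g(ω) = (ω - (2))*f(ω) = (20*ω/3 - 13)/(ω + 11/7).
Simple pole: residue = g(a) at a = 2, which is 7/75.
List the singular points by increasing real part (a conjugate pair: the negative imaginary part first).


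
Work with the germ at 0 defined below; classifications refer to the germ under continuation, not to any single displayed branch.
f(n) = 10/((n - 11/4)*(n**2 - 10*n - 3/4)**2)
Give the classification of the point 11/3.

Denominator factors: n**2 - 10*n - 3/4 = -863/36 at n = 11/3; n - 11/4 = 11/12 at n = 11/3 — none vanishes.
So the germ continues analytically to 11/3.

The point is a regular point.


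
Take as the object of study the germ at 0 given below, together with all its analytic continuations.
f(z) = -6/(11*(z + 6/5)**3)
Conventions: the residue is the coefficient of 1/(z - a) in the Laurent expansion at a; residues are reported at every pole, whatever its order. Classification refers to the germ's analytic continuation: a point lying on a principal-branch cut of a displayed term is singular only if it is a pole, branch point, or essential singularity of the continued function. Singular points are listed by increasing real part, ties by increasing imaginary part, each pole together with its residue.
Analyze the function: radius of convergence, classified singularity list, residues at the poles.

Radius of convergence at 0: 6/5.
At -6/5: a pole of order 3; residue 0.

Denominator factor (z + 6/5)^3: pole of order 3 at -6/5, modulus 6/5.
The radius of convergence is the smallest modulus among the singular points: 6/5.
At the order-3 pole -6/5 set g(z) = (z - (-6/5))^3*f(z) = -6/11.
Order-3 pole: residue = g''(a)/2; g''(-6/5) = 0, so the residue is 0.


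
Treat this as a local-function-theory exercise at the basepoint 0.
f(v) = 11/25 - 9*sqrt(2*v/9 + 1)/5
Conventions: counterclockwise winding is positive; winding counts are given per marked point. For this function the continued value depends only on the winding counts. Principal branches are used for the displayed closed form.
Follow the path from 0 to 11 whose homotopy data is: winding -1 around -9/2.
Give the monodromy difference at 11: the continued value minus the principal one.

The rational part is single-valued and drops out of the difference; each branch term changes only by its own monodromy.
(-9/5)*sqrt(1 - v/(-9/2)): winding -1 is odd, the square root flips sign, contributing -2*(-9/5)*sqrt(1 - (11)/(-9/2)) = -2*(-9/5)*sqrt(31/9) = (6/5)*sqrt(31).
Summing the contributions at v = 11 gives (6/5)*sqrt(31).

Continued minus principal equals (6/5)*sqrt(31).


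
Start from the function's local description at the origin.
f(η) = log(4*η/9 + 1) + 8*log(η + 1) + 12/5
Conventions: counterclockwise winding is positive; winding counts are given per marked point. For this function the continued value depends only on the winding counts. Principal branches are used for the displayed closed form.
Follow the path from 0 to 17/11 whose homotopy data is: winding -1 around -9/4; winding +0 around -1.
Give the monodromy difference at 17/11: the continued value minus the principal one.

Continued minus principal equals -(2)*pi*i.

The rational part is single-valued and drops out of the difference; each branch term changes only by its own monodromy.
(1)*log(1 - η/(-9/4)): each positive loop around -9/4 adds 2*pi*i to the log, so winding -1 contributes (1)*(-1)*2*pi*i = -(2)*pi*i.
(8)*log(1 - η/(-1)): winding 0 around -1, so this term returns to its principal value, contribution 0.
Summing the contributions at η = 17/11 gives -(2)*pi*i.


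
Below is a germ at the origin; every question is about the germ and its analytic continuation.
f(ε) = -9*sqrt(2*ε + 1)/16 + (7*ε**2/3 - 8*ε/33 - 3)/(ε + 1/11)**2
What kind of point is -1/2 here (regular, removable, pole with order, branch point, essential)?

The point is an algebraic (square-root) branch point.

The term (-9/16)*sqrt(1 - ε/(-1/2)) has argument 1 - -1/2/(-1/2) = 0 at -1/2: a square-root (algebraic, two-sheeted) branch point; the remaining terms are analytic or single-valued there.


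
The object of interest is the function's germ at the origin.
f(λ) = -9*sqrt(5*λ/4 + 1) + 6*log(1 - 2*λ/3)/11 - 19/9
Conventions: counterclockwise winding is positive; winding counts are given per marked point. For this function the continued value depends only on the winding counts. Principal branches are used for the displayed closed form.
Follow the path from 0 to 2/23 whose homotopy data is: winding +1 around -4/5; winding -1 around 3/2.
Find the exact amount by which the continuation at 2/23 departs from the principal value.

Continued minus principal equals ((9/23)*sqrt(2346)) - ((12/11)*pi)*i.

The rational part is single-valued and drops out of the difference; each branch term changes only by its own monodromy.
(6/11)*log(1 - λ/(3/2)): each positive loop around 3/2 adds 2*pi*i to the log, so winding -1 contributes (6/11)*(-1)*2*pi*i = -(12/11)*pi*i.
(-9)*sqrt(1 - λ/(-4/5)): winding +1 is odd, the square root flips sign, contributing -2*(-9)*sqrt(1 - (2/23)/(-4/5)) = -2*(-9)*sqrt(51/46) = (9/23)*sqrt(2346).
Summing the contributions at λ = 2/23 gives ((9/23)*sqrt(2346)) - ((12/11)*pi)*i.


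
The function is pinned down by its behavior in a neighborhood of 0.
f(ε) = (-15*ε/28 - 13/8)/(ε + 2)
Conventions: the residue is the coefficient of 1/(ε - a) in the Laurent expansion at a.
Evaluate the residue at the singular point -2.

The residue is -31/56.

At the order-1 pole -2 set g(ε) = (ε - (-2))*f(ε) = -15*ε/28 - 13/8.
Simple pole: residue = g(a) at a = -2, which is -31/56.


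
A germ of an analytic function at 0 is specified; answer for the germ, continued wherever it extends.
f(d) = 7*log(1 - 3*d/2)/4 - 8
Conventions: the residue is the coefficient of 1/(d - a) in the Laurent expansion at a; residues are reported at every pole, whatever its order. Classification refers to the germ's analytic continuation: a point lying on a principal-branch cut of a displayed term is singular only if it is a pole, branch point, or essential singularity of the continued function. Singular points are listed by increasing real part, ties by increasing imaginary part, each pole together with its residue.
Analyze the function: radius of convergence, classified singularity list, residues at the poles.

Branch term (7/4)*log(1 - d/(2/3)): its argument vanishes at d = 2/3, a logarithmic branch point, modulus 2/3.
The radius of convergence is the smallest modulus among the singular points: 2/3.

Radius of convergence at 0: 2/3.
At 2/3: a logarithmic branch point.


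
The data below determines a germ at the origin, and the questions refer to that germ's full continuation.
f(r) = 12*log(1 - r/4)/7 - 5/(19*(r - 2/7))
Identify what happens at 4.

The term (12/7)*log(1 - r/(4)) has argument 1 - 4/(4) = 0 at 4: a logarithmic (infinitely-sheeted) branch point; the remaining terms are analytic or single-valued there.

The point is a logarithmic branch point.


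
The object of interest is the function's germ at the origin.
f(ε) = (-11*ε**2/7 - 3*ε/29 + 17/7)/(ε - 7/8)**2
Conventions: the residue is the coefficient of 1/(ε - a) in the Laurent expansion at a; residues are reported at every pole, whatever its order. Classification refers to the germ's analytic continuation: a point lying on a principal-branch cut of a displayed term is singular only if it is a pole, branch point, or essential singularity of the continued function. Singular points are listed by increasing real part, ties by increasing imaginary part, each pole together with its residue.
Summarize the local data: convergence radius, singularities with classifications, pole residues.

Radius of convergence at 0: 7/8.
At 7/8: a pole of order 2; residue -331/116.

Denominator factor (ε - 7/8)^2: pole of order 2 at 7/8, modulus 7/8.
The radius of convergence is the smallest modulus among the singular points: 7/8.
At the order-2 pole 7/8 set g(ε) = (ε - (7/8))^2*f(ε) = -11*ε**2/7 - 3*ε/29 + 17/7.
Order-2 pole: residue = g'(a); g'(7/8) = -331/116, so the residue is -331/116.


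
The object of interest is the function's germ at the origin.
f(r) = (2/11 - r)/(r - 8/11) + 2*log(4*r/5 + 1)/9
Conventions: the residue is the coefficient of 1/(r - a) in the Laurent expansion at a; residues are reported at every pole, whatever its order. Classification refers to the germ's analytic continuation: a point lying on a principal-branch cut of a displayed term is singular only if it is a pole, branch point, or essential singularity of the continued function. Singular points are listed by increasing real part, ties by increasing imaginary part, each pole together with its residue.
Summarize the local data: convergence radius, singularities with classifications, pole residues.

Radius of convergence at 0: 8/11.
At -5/4: a logarithmic branch point.
At 8/11: a pole of order 1; residue -6/11.

Denominator factor (r - 8/11): pole of order 1 at 8/11, modulus 8/11.
Branch term (2/9)*log(1 - r/(-5/4)): its argument vanishes at r = -5/4, a logarithmic branch point, modulus 5/4.
The radius of convergence is the smallest modulus among the singular points: 8/11.
The branch term is analytic at 8/11 and contributes nothing to the residue; only the rational part matters.
At the order-1 pole 8/11 set g(r) = (r - (8/11))*(rational part) = 2/11 - r.
Simple pole: residue = g(a) at a = 8/11, which is -6/11.
List the singular points by increasing real part (a conjugate pair: the negative imaginary part first).


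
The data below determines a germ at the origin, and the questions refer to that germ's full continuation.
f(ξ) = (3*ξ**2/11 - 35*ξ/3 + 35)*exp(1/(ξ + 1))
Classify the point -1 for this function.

The point is an essential singularity.

The exponent 1/(ξ - (-1)) has a pole at -1, so exp(1/(ξ - (-1))) takes every nonzero value near it: an essential singularity (not a pole of any order).


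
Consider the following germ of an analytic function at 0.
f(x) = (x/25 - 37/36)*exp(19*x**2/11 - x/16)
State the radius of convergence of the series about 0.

The radius of convergence is infinite.

The factor exp(19*x**2/11 - x/16) is entire and contributes no finite singular point.
The polynomial part has no poles.
No finite singular points: the Taylor series at 0 converges everywhere.


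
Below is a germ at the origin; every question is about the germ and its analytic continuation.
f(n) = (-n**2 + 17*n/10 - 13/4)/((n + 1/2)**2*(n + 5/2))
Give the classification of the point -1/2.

The denominator factor n + 1/2 vanishes at -1/2 and appears to the power 2; the numerator there equals -87/20, nonzero, and no other factor vanishes.
Hence a pole whose order is the multiplicity, 2.

The point is a pole of order 2.


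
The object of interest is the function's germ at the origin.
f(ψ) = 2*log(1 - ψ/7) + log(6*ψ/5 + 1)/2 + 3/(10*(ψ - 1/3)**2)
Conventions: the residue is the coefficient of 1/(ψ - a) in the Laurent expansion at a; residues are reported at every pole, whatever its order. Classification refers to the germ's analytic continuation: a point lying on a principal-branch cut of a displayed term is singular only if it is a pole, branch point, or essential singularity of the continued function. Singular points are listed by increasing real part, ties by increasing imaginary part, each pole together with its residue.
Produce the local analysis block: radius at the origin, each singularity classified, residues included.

Radius of convergence at 0: 1/3.
At -5/6: a logarithmic branch point.
At 1/3: a pole of order 2; residue 0.
At 7: a logarithmic branch point.

Denominator factor (ψ - 1/3)^2: pole of order 2 at 1/3, modulus 1/3.
Branch term (2)*log(1 - ψ/(7)): its argument vanishes at ψ = 7, a logarithmic branch point, modulus 7.
Branch term (1/2)*log(1 - ψ/(-5/6)): its argument vanishes at ψ = -5/6, a logarithmic branch point, modulus 5/6.
The radius of convergence is the smallest modulus among the singular points: 1/3.
The branch terms are analytic at 1/3 and contribute nothing to the residue; only the rational part matters.
At the order-2 pole 1/3 set g(ψ) = (ψ - (1/3))^2*(rational part) = 3/10.
Order-2 pole: residue = g'(a); g'(1/3) = 0, so the residue is 0.
List the singular points by increasing real part (a conjugate pair: the negative imaginary part first).


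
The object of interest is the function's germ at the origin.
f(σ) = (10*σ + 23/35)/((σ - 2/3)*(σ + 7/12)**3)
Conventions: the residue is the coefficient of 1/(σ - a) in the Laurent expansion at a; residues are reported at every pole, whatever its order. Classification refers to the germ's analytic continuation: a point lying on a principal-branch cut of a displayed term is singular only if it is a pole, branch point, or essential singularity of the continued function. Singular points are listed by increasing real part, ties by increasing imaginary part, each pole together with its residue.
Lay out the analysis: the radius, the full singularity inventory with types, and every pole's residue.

Denominator factor (σ - 2/3): pole of order 1 at 2/3, modulus 2/3.
Denominator factor (σ + 7/12)^3: pole of order 3 at -7/12, modulus 7/12.
The radius of convergence is the smallest modulus among the singular points: 7/12.
At the order-3 pole -7/12 set g(σ) = (σ - (-7/12))^3*f(σ) = (10*σ + 23/35)/(σ - 2/3).
Order-3 pole: residue = g''(a)/2; g''(-7/12) = -98432/13125, so the residue is -49216/13125.
At the order-1 pole 2/3 set g(σ) = (σ - (2/3))*f(σ) = (10*σ + 23/35)/(σ + 7/12)**3.
Simple pole: residue = g(a) at a = 2/3, which is 49216/13125.
List the singular points by increasing real part (a conjugate pair: the negative imaginary part first).

Radius of convergence at 0: 7/12.
At -7/12: a pole of order 3; residue -49216/13125.
At 2/3: a pole of order 1; residue 49216/13125.


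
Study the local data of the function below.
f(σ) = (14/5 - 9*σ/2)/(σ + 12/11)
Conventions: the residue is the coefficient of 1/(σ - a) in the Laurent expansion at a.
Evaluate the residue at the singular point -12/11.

At the order-1 pole -12/11 set g(σ) = (σ - (-12/11))*f(σ) = 14/5 - 9*σ/2.
Simple pole: residue = g(a) at a = -12/11, which is 424/55.

The residue is 424/55.


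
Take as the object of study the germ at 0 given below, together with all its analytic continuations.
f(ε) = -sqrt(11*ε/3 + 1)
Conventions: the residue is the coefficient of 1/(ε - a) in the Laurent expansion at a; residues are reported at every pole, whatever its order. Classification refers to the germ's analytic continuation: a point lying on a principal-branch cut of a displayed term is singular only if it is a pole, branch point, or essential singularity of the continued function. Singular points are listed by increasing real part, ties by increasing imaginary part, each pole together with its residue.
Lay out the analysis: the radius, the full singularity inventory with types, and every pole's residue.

Branch term (-1)*sqrt(1 - ε/(-3/11)): its argument vanishes at ε = -3/11, a square-root branch point, modulus 3/11.
The radius of convergence is the smallest modulus among the singular points: 3/11.

Radius of convergence at 0: 3/11.
At -3/11: an algebraic (square-root) branch point.


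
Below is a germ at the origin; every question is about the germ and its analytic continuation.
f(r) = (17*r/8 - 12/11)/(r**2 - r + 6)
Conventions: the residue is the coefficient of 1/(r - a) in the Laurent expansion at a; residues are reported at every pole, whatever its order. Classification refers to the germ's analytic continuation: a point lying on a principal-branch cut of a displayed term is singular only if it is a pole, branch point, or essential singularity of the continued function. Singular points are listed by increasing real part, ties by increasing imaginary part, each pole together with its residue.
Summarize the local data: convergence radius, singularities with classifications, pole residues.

Radius of convergence at 0: sqrt(6).
At (1/2) - ((1/2)*sqrt(23))*i: a pole of order 1; residue (17/16) - ((5/4048)*sqrt(23))*i.
At (1/2) + ((1/2)*sqrt(23))*i: a pole of order 1; residue (17/16) + ((5/4048)*sqrt(23))*i.

Denominator factor (r**2 - r + 6): discriminant -23, complex-conjugate roots (1/2) + ((1/2)*sqrt(23))*i and (1/2) - ((1/2)*sqrt(23))*i; poles of order 1, moduli sqrt(6) and sqrt(6).
The radius of convergence is the smallest modulus among the singular points: sqrt(6).
The factor r**2 - r + 6 splits as (r - a)(r - a') with a = (1/2) - ((1/2)*sqrt(23))*i, a' = (1/2) + ((1/2)*sqrt(23))*i. At the order-1 pole a set g(r) = (r - a)*f(r) = [17*r/8 - 12/11] / (r - a').
Simple pole: residue = g(a) at a = (1/2) - ((1/2)*sqrt(23))*i, which is (17/16) - ((5/4048)*sqrt(23))*i.
The factor r**2 - r + 6 splits as (r - a)(r - a') with a = (1/2) + ((1/2)*sqrt(23))*i, a' = (1/2) - ((1/2)*sqrt(23))*i. At the order-1 pole a set g(r) = (r - a)*f(r) = [17*r/8 - 12/11] / (r - a').
Simple pole: residue = g(a) at a = (1/2) + ((1/2)*sqrt(23))*i, which is (17/16) + ((5/4048)*sqrt(23))*i.
List the singular points by increasing real part (a conjugate pair: the negative imaginary part first).
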